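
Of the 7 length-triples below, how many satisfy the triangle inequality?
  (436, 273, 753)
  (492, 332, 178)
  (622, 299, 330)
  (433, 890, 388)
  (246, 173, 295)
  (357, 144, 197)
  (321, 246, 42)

(273,436,753): 273+436 ≤ 753 → not valid
(178,332,492): 178+332 > 492 → valid
(299,330,622): 299+330 > 622 → valid
(388,433,890): 388+433 ≤ 890 → not valid
(173,246,295): 173+246 > 295 → valid
(144,197,357): 144+197 ≤ 357 → not valid
(42,246,321): 42+246 ≤ 321 → not valid
3 of the 7 triples form a triangle.

3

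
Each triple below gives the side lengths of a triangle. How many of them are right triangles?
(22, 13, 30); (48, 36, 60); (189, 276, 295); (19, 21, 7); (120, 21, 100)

(22,13,30): 13²+22² = 653 < 900 = 30² → obtuse
(48,36,60): 36²+48² = 3600 = 60² → right
(189,276,295): 189²+276² = 111897 > 87025 = 295² → acute
(19,21,7): 7²+19² = 410 < 441 = 21² → obtuse
(120,21,100): 21²+100² = 10441 < 14400 = 120² → obtuse
1 of the 5 is right.

1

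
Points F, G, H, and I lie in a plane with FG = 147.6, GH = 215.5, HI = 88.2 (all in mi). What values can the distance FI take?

0 ≤ FI ≤ 451.3 mi

The maximum is all hops collinear in one direction: 147.6 + 215.5 + 88.2 = 451.3.
The longest hop is 215.5; the others sum to 235.8. Since 215.5 ≤ 235.8, the path can fold back on itself completely, so the minimum distance is 0.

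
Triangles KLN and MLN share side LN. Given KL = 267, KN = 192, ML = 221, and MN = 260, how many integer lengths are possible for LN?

From triangle KLN: 75 < LN < 459.
From triangle MLN: 39 < LN < 481.
Intersection: 75 < LN < 459, so integers 76 through 458: 383 values.

383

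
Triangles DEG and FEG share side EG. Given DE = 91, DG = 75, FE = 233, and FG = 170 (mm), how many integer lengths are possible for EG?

102

From triangle DEG: 16 < EG < 166.
From triangle FEG: 63 < EG < 403.
Intersection: 63 < EG < 166, so integers 64 through 165: 102 values.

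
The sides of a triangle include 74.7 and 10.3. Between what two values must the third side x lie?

64.4 < x < 85.0

By the triangle inequality, x must be less than 74.7 + 10.3 = 85.0 and greater than |74.7 − 10.3| = 64.4.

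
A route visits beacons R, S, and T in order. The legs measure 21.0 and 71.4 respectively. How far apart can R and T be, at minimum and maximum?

By the triangle inequality, |21.0 − 71.4| ≤ RT ≤ 21.0 + 71.4.

50.4 ≤ RT ≤ 92.4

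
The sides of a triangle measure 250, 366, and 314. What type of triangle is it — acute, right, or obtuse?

Compare the square of the longest side to the sum of squares of the other two: 250² + 314² = 161096 > 133956 = 366².

acute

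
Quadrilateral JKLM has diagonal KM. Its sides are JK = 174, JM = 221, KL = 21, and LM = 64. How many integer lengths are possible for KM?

37

From triangle JKM: 47 < KM < 395.
From triangle LKM: 43 < KM < 85.
Intersection: 47 < KM < 85, so integers 48 through 84: 37 values.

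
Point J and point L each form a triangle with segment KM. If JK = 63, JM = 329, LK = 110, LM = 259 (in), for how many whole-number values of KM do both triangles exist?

102

From triangle JKM: 266 < KM < 392.
From triangle LKM: 149 < KM < 369.
Intersection: 266 < KM < 369, so integers 267 through 368: 102 values.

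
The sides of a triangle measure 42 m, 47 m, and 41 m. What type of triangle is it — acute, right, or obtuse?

Compare the square of the longest side to the sum of squares of the other two: 41² + 42² = 3445 > 2209 = 47².

acute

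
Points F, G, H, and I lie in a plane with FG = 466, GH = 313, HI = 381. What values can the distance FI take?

0 ≤ FI ≤ 1160

The maximum is all hops collinear in one direction: 466 + 313 + 381 = 1160.
The longest hop is 466; the others sum to 694. Since 466 ≤ 694, the path can fold back on itself completely, so the minimum distance is 0.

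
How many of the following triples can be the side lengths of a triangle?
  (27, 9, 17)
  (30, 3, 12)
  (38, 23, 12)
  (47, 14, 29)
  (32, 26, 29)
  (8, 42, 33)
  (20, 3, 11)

1

(9,17,27): 9+17 ≤ 27 → not valid
(3,12,30): 3+12 ≤ 30 → not valid
(12,23,38): 12+23 ≤ 38 → not valid
(14,29,47): 14+29 ≤ 47 → not valid
(26,29,32): 26+29 > 32 → valid
(8,33,42): 8+33 ≤ 42 → not valid
(3,11,20): 3+11 ≤ 20 → not valid
1 of the 7 triples forms a triangle.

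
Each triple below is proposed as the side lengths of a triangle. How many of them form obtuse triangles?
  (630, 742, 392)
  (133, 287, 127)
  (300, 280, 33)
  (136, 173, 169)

1

(630,742,392): 392²+630² = 550564 = 742² → right
(133,287,127): 127+133 ≤ 287, not a triangle
(300,280,33): 33²+280² = 79489 < 90000 = 300² → obtuse
(136,173,169): 136²+169² = 47057 > 29929 = 173² → acute
1 of the 4 is obtuse.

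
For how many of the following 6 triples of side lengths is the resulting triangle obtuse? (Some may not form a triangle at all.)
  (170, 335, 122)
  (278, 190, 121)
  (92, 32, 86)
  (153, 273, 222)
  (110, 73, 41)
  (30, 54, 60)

4

(170,335,122): 122+170 ≤ 335, not a triangle
(278,190,121): 121²+190² = 50741 < 77284 = 278² → obtuse
(92,32,86): 32²+86² = 8420 < 8464 = 92² → obtuse
(153,273,222): 153²+222² = 72693 < 74529 = 273² → obtuse
(110,73,41): 41²+73² = 7010 < 12100 = 110² → obtuse
(30,54,60): 30²+54² = 3816 > 3600 = 60² → acute
4 of the 6 are obtuse.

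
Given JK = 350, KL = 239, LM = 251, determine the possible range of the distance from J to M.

The maximum is all hops collinear in one direction: 350 + 239 + 251 = 840.
The longest hop is 350; the others sum to 490. Since 350 ≤ 490, the path can fold back on itself completely, so the minimum distance is 0.

0 ≤ JM ≤ 840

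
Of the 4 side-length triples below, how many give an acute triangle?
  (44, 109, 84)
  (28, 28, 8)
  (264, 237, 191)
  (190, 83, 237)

2

(44,109,84): 44²+84² = 8992 < 11881 = 109² → obtuse
(28,28,8): 8²+28² = 848 > 784 = 28² → acute
(264,237,191): 191²+237² = 92650 > 69696 = 264² → acute
(190,83,237): 83²+190² = 42989 < 56169 = 237² → obtuse
2 of the 4 are acute.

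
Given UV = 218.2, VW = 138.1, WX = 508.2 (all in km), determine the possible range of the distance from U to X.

151.9 ≤ UX ≤ 864.5 km

The maximum is all hops collinear in one direction: 218.2 + 138.1 + 508.2 = 864.5.
The longest hop is 508.2; the others sum to 356.3. Folding the others back against it leaves at least 508.2 − 356.3 = 151.9.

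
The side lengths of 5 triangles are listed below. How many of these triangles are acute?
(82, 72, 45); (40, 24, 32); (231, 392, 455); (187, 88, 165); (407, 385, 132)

1

(82,72,45): 45²+72² = 7209 > 6724 = 82² → acute
(40,24,32): 24²+32² = 1600 = 40² → right
(231,392,455): 231²+392² = 207025 = 455² → right
(187,88,165): 88²+165² = 34969 = 187² → right
(407,385,132): 132²+385² = 165649 = 407² → right
1 of the 5 is acute.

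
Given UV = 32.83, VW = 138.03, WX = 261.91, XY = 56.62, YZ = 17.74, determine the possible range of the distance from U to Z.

16.69 ≤ UZ ≤ 507.13

The maximum is all hops collinear in one direction: 32.83 + 138.03 + 261.91 + 56.62 + 17.74 = 507.13.
The longest hop is 261.91; the others sum to 245.22. Folding the others back against it leaves at least 261.91 − 245.22 = 16.69.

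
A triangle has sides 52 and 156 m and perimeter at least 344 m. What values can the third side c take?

Triangle inequality alone gives 104 < c < 208.
The perimeter condition gives c ≥ 344 − 52 − 156 = 136.
Intersecting the two: 136 ≤ c < 208.

136 ≤ c < 208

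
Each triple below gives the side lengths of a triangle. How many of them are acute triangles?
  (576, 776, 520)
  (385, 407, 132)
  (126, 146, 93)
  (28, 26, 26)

(576,776,520): 520²+576² = 602176 = 776² → right
(385,407,132): 132²+385² = 165649 = 407² → right
(126,146,93): 93²+126² = 24525 > 21316 = 146² → acute
(28,26,26): 26²+26² = 1352 > 784 = 28² → acute
2 of the 4 are acute.

2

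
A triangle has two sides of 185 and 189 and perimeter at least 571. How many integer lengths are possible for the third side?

Triangle inequality: 4 < x < 374. Perimeter ≥ 571 gives x ≥ 571 − 185 − 189 = 197.
So 197 ≤ x < 374; integers 197 through 373: 177 values.

177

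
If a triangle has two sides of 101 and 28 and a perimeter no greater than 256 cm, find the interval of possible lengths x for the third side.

Triangle inequality alone gives 73 < x < 129.
The perimeter condition gives x ≤ 256 − 101 − 28 = 127.
Intersecting the two: 73 < x ≤ 127.

73 < x ≤ 127 cm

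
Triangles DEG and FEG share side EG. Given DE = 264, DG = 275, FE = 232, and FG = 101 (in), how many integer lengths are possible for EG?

From triangle DEG: 11 < EG < 539.
From triangle FEG: 131 < EG < 333.
Intersection: 131 < EG < 333, so integers 132 through 332: 201 values.

201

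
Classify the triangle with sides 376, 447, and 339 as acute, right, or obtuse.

acute

Compare the square of the longest side to the sum of squares of the other two: 339² + 376² = 256297 > 199809 = 447².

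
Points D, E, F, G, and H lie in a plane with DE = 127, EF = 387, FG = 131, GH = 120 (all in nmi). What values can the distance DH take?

The maximum is all hops collinear in one direction: 127 + 387 + 131 + 120 = 765.
The longest hop is 387; the others sum to 378. Folding the others back against it leaves at least 387 − 378 = 9.

9 ≤ DH ≤ 765 nmi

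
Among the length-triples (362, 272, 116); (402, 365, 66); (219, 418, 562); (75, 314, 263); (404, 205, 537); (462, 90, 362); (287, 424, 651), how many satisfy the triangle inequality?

6

(116,272,362): 116+272 > 362 → valid
(66,365,402): 66+365 > 402 → valid
(219,418,562): 219+418 > 562 → valid
(75,263,314): 75+263 > 314 → valid
(205,404,537): 205+404 > 537 → valid
(90,362,462): 90+362 ≤ 462 → not valid
(287,424,651): 287+424 > 651 → valid
6 of the 7 triples form a triangle.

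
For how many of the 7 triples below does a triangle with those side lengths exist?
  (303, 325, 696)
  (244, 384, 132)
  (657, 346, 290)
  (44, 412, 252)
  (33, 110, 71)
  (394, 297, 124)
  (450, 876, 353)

1

(303,325,696): 303+325 ≤ 696 → not valid
(132,244,384): 132+244 ≤ 384 → not valid
(290,346,657): 290+346 ≤ 657 → not valid
(44,252,412): 44+252 ≤ 412 → not valid
(33,71,110): 33+71 ≤ 110 → not valid
(124,297,394): 124+297 > 394 → valid
(353,450,876): 353+450 ≤ 876 → not valid
1 of the 7 triples forms a triangle.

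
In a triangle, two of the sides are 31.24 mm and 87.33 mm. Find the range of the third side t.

56.09 < t < 118.57 (mm)

By the triangle inequality, t must be less than 31.24 + 87.33 = 118.57 and greater than |31.24 − 87.33| = 56.09.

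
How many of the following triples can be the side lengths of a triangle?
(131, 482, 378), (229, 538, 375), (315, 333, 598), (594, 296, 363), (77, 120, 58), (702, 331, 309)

(131,378,482): 131+378 > 482 → valid
(229,375,538): 229+375 > 538 → valid
(315,333,598): 315+333 > 598 → valid
(296,363,594): 296+363 > 594 → valid
(58,77,120): 58+77 > 120 → valid
(309,331,702): 309+331 ≤ 702 → not valid
5 of the 6 triples form a triangle.

5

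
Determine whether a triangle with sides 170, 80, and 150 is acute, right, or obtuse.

Compare the square of the longest side to the sum of squares of the other two: 80² + 150² = 28900 = 170².

right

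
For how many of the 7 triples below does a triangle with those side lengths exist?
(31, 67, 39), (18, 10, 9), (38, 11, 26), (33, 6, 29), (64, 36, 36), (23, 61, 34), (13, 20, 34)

(31,39,67): 31+39 > 67 → valid
(9,10,18): 9+10 > 18 → valid
(11,26,38): 11+26 ≤ 38 → not valid
(6,29,33): 6+29 > 33 → valid
(36,36,64): 36+36 > 64 → valid
(23,34,61): 23+34 ≤ 61 → not valid
(13,20,34): 13+20 ≤ 34 → not valid
4 of the 7 triples form a triangle.

4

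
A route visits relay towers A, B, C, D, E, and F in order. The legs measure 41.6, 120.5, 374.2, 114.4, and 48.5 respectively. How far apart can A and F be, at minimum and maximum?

49.2 ≤ AF ≤ 699.2

The maximum is all hops collinear in one direction: 41.6 + 120.5 + 374.2 + 114.4 + 48.5 = 699.2.
The longest hop is 374.2; the others sum to 325.0. Folding the others back against it leaves at least 374.2 − 325.0 = 49.2.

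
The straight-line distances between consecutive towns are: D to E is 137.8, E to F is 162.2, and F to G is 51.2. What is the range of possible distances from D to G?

The maximum is all hops collinear in one direction: 137.8 + 162.2 + 51.2 = 351.2.
The longest hop is 162.2; the others sum to 189.0. Since 162.2 ≤ 189.0, the path can fold back on itself completely, so the minimum distance is 0.

0 ≤ DG ≤ 351.2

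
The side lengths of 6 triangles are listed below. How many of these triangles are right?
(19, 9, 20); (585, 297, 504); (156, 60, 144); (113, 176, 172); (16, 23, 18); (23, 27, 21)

(19,9,20): 9²+19² = 442 > 400 = 20² → acute
(585,297,504): 297²+504² = 342225 = 585² → right
(156,60,144): 60²+144² = 24336 = 156² → right
(113,176,172): 113²+172² = 42353 > 30976 = 176² → acute
(16,23,18): 16²+18² = 580 > 529 = 23² → acute
(23,27,21): 21²+23² = 970 > 729 = 27² → acute
2 of the 6 are right.

2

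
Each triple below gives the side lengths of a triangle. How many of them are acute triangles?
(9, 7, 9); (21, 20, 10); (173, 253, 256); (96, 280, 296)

(9,7,9): 7²+9² = 130 > 81 = 9² → acute
(21,20,10): 10²+20² = 500 > 441 = 21² → acute
(173,253,256): 173²+253² = 93938 > 65536 = 256² → acute
(96,280,296): 96²+280² = 87616 = 296² → right
3 of the 4 are acute.

3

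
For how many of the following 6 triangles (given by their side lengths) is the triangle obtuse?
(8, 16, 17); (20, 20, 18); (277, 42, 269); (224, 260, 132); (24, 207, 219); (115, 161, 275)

3

(8,16,17): 8²+16² = 320 > 289 = 17² → acute
(20,20,18): 18²+20² = 724 > 400 = 20² → acute
(277,42,269): 42²+269² = 74125 < 76729 = 277² → obtuse
(224,260,132): 132²+224² = 67600 = 260² → right
(24,207,219): 24²+207² = 43425 < 47961 = 219² → obtuse
(115,161,275): 115²+161² = 39146 < 75625 = 275² → obtuse
3 of the 6 are obtuse.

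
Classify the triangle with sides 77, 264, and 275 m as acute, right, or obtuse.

right

Compare the square of the longest side to the sum of squares of the other two: 77² + 264² = 75625 = 275².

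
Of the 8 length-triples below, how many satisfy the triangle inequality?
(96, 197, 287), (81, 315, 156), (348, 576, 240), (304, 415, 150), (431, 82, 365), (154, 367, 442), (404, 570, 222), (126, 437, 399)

(96,197,287): 96+197 > 287 → valid
(81,156,315): 81+156 ≤ 315 → not valid
(240,348,576): 240+348 > 576 → valid
(150,304,415): 150+304 > 415 → valid
(82,365,431): 82+365 > 431 → valid
(154,367,442): 154+367 > 442 → valid
(222,404,570): 222+404 > 570 → valid
(126,399,437): 126+399 > 437 → valid
7 of the 8 triples form a triangle.

7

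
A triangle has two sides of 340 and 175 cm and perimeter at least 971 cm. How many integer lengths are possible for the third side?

59

Triangle inequality: 165 < x < 515. Perimeter ≥ 971 gives x ≥ 971 − 340 − 175 = 456.
So 456 ≤ x < 515; integers 456 through 514: 59 values.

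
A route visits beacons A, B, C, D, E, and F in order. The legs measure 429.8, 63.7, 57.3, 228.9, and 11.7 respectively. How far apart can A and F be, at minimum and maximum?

The maximum is all hops collinear in one direction: 429.8 + 63.7 + 57.3 + 228.9 + 11.7 = 791.4.
The longest hop is 429.8; the others sum to 361.6. Folding the others back against it leaves at least 429.8 − 361.6 = 68.2.

68.2 ≤ AF ≤ 791.4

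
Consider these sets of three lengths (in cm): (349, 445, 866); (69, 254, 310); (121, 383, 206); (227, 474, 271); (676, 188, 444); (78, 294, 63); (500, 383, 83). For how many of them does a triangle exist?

(349,445,866): 349+445 ≤ 866 → not valid
(69,254,310): 69+254 > 310 → valid
(121,206,383): 121+206 ≤ 383 → not valid
(227,271,474): 227+271 > 474 → valid
(188,444,676): 188+444 ≤ 676 → not valid
(63,78,294): 63+78 ≤ 294 → not valid
(83,383,500): 83+383 ≤ 500 → not valid
2 of the 7 triples form a triangle.

2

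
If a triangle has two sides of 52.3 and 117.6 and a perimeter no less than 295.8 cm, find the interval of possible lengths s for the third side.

Triangle inequality alone gives 65.3 < s < 169.9.
The perimeter condition gives s ≥ 295.8 − 52.3 − 117.6 = 125.9.
Intersecting the two: 125.9 ≤ s < 169.9.

125.9 ≤ s < 169.9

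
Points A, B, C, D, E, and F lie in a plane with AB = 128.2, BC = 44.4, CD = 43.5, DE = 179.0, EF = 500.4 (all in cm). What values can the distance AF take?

105.3 ≤ AF ≤ 895.5 cm

The maximum is all hops collinear in one direction: 128.2 + 44.4 + 43.5 + 179.0 + 500.4 = 895.5.
The longest hop is 500.4; the others sum to 395.1. Folding the others back against it leaves at least 500.4 − 395.1 = 105.3.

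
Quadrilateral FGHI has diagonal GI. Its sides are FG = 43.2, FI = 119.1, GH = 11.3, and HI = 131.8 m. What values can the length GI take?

From triangle FGI: |43.2 − 119.1| < GI < 43.2 + 119.1, i.e. 75.9 < GI < 162.3.
From triangle HGI: 120.5 < GI < 143.1.
Both must hold, so GI lies in the intersection.

120.5 < GI < 143.1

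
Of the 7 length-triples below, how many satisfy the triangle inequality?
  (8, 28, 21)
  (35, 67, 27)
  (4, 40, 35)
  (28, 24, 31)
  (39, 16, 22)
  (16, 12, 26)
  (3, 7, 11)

(8,21,28): 8+21 > 28 → valid
(27,35,67): 27+35 ≤ 67 → not valid
(4,35,40): 4+35 ≤ 40 → not valid
(24,28,31): 24+28 > 31 → valid
(16,22,39): 16+22 ≤ 39 → not valid
(12,16,26): 12+16 > 26 → valid
(3,7,11): 3+7 ≤ 11 → not valid
3 of the 7 triples form a triangle.

3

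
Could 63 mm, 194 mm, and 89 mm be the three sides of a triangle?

No

The longest side is 194, but the other two sum to only 152.
152 < 194, so the triangle inequality fails.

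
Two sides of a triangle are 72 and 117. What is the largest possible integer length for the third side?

The third side must be strictly less than 72 + 117 = 189.
The largest integer below 189 is 188.

188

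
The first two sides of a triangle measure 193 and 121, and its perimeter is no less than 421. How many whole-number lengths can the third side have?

Triangle inequality: 72 < x < 314. Perimeter ≥ 421 gives x ≥ 421 − 193 − 121 = 107.
So 107 ≤ x < 314; integers 107 through 313: 207 values.

207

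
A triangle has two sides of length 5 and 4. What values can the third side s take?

By the triangle inequality, s must be less than 5 + 4 = 9 and greater than |5 − 4| = 1.

1 < s < 9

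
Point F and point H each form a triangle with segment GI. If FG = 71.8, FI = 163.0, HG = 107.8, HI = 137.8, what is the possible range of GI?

91.2 < GI < 234.8

From triangle FGI: |71.8 − 163.0| < GI < 71.8 + 163.0, i.e. 91.2 < GI < 234.8.
From triangle HGI: 30.0 < GI < 245.6.
Both must hold, so GI lies in the intersection.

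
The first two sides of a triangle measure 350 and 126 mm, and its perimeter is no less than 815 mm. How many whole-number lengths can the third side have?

137

Triangle inequality: 224 < x < 476. Perimeter ≥ 815 gives x ≥ 815 − 350 − 126 = 339.
So 339 ≤ x < 476; integers 339 through 475: 137 values.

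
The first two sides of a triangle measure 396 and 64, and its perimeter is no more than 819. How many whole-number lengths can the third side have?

Triangle inequality: 332 < x < 460. Perimeter ≤ 819 gives x ≤ 819 − 396 − 64 = 359.
So 332 < x ≤ 359; integers 333 through 359: 27 values.

27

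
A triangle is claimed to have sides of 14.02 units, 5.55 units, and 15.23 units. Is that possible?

The longest side is 15.23, and the other two sum to 19.57.
Since 19.57 > 15.23, the triangle inequality holds.

Yes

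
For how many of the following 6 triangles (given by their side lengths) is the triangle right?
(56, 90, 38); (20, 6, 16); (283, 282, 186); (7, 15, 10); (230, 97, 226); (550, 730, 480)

(56,90,38): 38²+56² = 4580 < 8100 = 90² → obtuse
(20,6,16): 6²+16² = 292 < 400 = 20² → obtuse
(283,282,186): 186²+282² = 114120 > 80089 = 283² → acute
(7,15,10): 7²+10² = 149 < 225 = 15² → obtuse
(230,97,226): 97²+226² = 60485 > 52900 = 230² → acute
(550,730,480): 480²+550² = 532900 = 730² → right
1 of the 6 is right.

1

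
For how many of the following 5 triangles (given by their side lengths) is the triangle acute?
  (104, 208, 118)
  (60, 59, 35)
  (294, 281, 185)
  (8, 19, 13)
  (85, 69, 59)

3

(104,208,118): 104²+118² = 24740 < 43264 = 208² → obtuse
(60,59,35): 35²+59² = 4706 > 3600 = 60² → acute
(294,281,185): 185²+281² = 113186 > 86436 = 294² → acute
(8,19,13): 8²+13² = 233 < 361 = 19² → obtuse
(85,69,59): 59²+69² = 8242 > 7225 = 85² → acute
3 of the 5 are acute.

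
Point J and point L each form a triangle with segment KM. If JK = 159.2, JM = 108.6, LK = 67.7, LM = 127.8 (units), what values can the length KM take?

From triangle JKM: |159.2 − 108.6| < KM < 159.2 + 108.6, i.e. 50.6 < KM < 267.8.
From triangle LKM: 60.1 < KM < 195.5.
Both must hold, so KM lies in the intersection.

60.1 < KM < 195.5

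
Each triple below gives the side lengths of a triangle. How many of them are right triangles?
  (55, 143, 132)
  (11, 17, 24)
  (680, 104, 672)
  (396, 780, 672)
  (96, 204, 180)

4

(55,143,132): 55²+132² = 20449 = 143² → right
(11,17,24): 11²+17² = 410 < 576 = 24² → obtuse
(680,104,672): 104²+672² = 462400 = 680² → right
(396,780,672): 396²+672² = 608400 = 780² → right
(96,204,180): 96²+180² = 41616 = 204² → right
4 of the 5 are right.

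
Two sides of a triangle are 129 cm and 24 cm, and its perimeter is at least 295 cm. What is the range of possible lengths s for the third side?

142 ≤ s < 153

Triangle inequality alone gives 105 < s < 153.
The perimeter condition gives s ≥ 295 − 129 − 24 = 142.
Intersecting the two: 142 ≤ s < 153.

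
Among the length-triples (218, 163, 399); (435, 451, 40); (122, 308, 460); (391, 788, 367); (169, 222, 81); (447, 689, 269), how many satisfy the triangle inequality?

(163,218,399): 163+218 ≤ 399 → not valid
(40,435,451): 40+435 > 451 → valid
(122,308,460): 122+308 ≤ 460 → not valid
(367,391,788): 367+391 ≤ 788 → not valid
(81,169,222): 81+169 > 222 → valid
(269,447,689): 269+447 > 689 → valid
3 of the 6 triples form a triangle.

3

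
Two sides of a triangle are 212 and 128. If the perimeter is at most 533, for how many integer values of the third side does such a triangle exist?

109

Triangle inequality: 84 < x < 340. Perimeter ≤ 533 gives x ≤ 533 − 212 − 128 = 193.
So 84 < x ≤ 193; integers 85 through 193: 109 values.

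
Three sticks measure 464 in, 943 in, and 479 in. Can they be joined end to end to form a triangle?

The two shorter sides sum to 943, exactly equal to the longest side 943.
That gives only a degenerate (flat) triangle — the inequality must be strict.

No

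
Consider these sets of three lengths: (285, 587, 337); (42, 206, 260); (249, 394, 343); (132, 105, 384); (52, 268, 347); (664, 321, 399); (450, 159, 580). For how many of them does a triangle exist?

4

(285,337,587): 285+337 > 587 → valid
(42,206,260): 42+206 ≤ 260 → not valid
(249,343,394): 249+343 > 394 → valid
(105,132,384): 105+132 ≤ 384 → not valid
(52,268,347): 52+268 ≤ 347 → not valid
(321,399,664): 321+399 > 664 → valid
(159,450,580): 159+450 > 580 → valid
4 of the 7 triples form a triangle.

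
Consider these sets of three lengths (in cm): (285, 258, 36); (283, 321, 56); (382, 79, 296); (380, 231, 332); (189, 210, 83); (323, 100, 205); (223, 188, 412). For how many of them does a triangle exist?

4

(36,258,285): 36+258 > 285 → valid
(56,283,321): 56+283 > 321 → valid
(79,296,382): 79+296 ≤ 382 → not valid
(231,332,380): 231+332 > 380 → valid
(83,189,210): 83+189 > 210 → valid
(100,205,323): 100+205 ≤ 323 → not valid
(188,223,412): 188+223 ≤ 412 → not valid
4 of the 7 triples form a triangle.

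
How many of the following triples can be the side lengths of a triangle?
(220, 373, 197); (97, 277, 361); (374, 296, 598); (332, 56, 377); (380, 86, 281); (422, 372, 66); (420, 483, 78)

6

(197,220,373): 197+220 > 373 → valid
(97,277,361): 97+277 > 361 → valid
(296,374,598): 296+374 > 598 → valid
(56,332,377): 56+332 > 377 → valid
(86,281,380): 86+281 ≤ 380 → not valid
(66,372,422): 66+372 > 422 → valid
(78,420,483): 78+420 > 483 → valid
6 of the 7 triples form a triangle.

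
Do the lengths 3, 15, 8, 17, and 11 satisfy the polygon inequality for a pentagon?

A pentagon exists iff every side is shorter than the sum of the others — equivalently, the longest side is less than the sum of the rest.
Longest side 17 < 37 (sum of the remaining 4), so yes.

Yes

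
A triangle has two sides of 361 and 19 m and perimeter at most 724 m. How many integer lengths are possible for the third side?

2

Triangle inequality: 342 < x < 380. Perimeter ≤ 724 gives x ≤ 724 − 361 − 19 = 344.
So 342 < x ≤ 344; integers 343 through 344: 2 values.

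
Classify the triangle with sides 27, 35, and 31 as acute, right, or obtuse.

Compare the square of the longest side to the sum of squares of the other two: 27² + 31² = 1690 > 1225 = 35².

acute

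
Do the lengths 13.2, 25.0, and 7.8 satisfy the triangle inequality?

No

The longest side is 25.0, but the other two sum to only 21.0.
21.0 < 25.0, so the triangle inequality fails.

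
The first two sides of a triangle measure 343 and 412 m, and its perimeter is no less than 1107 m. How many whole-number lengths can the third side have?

403

Triangle inequality: 69 < x < 755. Perimeter ≥ 1107 gives x ≥ 1107 − 343 − 412 = 352.
So 352 ≤ x < 755; integers 352 through 754: 403 values.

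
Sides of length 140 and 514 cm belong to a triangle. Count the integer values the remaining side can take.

279

The third side lies in the open interval (374, 654).
Integers from 375 to 653 inclusive: 653 − 375 + 1 = 279.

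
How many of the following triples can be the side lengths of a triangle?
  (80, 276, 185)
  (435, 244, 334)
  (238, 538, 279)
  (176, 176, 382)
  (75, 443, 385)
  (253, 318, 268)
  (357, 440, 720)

4

(80,185,276): 80+185 ≤ 276 → not valid
(244,334,435): 244+334 > 435 → valid
(238,279,538): 238+279 ≤ 538 → not valid
(176,176,382): 176+176 ≤ 382 → not valid
(75,385,443): 75+385 > 443 → valid
(253,268,318): 253+268 > 318 → valid
(357,440,720): 357+440 > 720 → valid
4 of the 7 triples form a triangle.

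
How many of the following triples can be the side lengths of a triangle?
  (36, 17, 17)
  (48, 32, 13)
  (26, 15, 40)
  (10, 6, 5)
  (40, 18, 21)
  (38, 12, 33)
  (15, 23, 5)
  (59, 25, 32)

3

(17,17,36): 17+17 ≤ 36 → not valid
(13,32,48): 13+32 ≤ 48 → not valid
(15,26,40): 15+26 > 40 → valid
(5,6,10): 5+6 > 10 → valid
(18,21,40): 18+21 ≤ 40 → not valid
(12,33,38): 12+33 > 38 → valid
(5,15,23): 5+15 ≤ 23 → not valid
(25,32,59): 25+32 ≤ 59 → not valid
3 of the 8 triples form a triangle.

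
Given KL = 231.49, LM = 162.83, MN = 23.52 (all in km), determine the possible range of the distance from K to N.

45.14 ≤ KN ≤ 417.84 km

The maximum is all hops collinear in one direction: 231.49 + 162.83 + 23.52 = 417.84.
The longest hop is 231.49; the others sum to 186.35. Folding the others back against it leaves at least 231.49 − 186.35 = 45.14.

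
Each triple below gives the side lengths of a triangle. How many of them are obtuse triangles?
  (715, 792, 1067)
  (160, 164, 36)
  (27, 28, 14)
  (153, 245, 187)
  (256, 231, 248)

1

(715,792,1067): 715²+792² = 1138489 = 1067² → right
(160,164,36): 36²+160² = 26896 = 164² → right
(27,28,14): 14²+27² = 925 > 784 = 28² → acute
(153,245,187): 153²+187² = 58378 < 60025 = 245² → obtuse
(256,231,248): 231²+248² = 114865 > 65536 = 256² → acute
1 of the 5 is obtuse.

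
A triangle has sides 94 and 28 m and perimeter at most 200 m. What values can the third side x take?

66 < x ≤ 78

Triangle inequality alone gives 66 < x < 122.
The perimeter condition gives x ≤ 200 − 94 − 28 = 78.
Intersecting the two: 66 < x ≤ 78.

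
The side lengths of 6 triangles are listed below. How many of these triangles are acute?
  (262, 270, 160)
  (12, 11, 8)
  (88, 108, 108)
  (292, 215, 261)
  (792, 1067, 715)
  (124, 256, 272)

(262,270,160): 160²+262² = 94244 > 72900 = 270² → acute
(12,11,8): 8²+11² = 185 > 144 = 12² → acute
(88,108,108): 88²+108² = 19408 > 11664 = 108² → acute
(292,215,261): 215²+261² = 114346 > 85264 = 292² → acute
(792,1067,715): 715²+792² = 1138489 = 1067² → right
(124,256,272): 124²+256² = 80912 > 73984 = 272² → acute
5 of the 6 are acute.

5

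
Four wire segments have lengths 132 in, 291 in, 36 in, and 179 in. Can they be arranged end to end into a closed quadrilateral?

A quadrilateral exists iff every side is shorter than the sum of the others — equivalently, the longest side is less than the sum of the rest.
Longest side 291 < 347 (sum of the remaining 3), so yes.

Yes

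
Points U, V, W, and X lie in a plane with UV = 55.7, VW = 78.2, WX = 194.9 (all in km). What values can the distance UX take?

61.0 ≤ UX ≤ 328.8 km

The maximum is all hops collinear in one direction: 55.7 + 78.2 + 194.9 = 328.8.
The longest hop is 194.9; the others sum to 133.9. Folding the others back against it leaves at least 194.9 − 133.9 = 61.0.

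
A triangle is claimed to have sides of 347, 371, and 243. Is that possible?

The longest side is 371, and the other two sum to 590.
Since 590 > 371, the triangle inequality holds.

Yes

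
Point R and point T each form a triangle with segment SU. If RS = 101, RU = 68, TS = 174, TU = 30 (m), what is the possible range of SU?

144 < SU < 169

From triangle RSU: |101 − 68| < SU < 101 + 68, i.e. 33 < SU < 169.
From triangle TSU: 144 < SU < 204.
Both must hold, so SU lies in the intersection.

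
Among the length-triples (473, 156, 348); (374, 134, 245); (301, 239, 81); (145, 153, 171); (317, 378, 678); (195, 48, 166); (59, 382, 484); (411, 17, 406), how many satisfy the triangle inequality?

(156,348,473): 156+348 > 473 → valid
(134,245,374): 134+245 > 374 → valid
(81,239,301): 81+239 > 301 → valid
(145,153,171): 145+153 > 171 → valid
(317,378,678): 317+378 > 678 → valid
(48,166,195): 48+166 > 195 → valid
(59,382,484): 59+382 ≤ 484 → not valid
(17,406,411): 17+406 > 411 → valid
7 of the 8 triples form a triangle.

7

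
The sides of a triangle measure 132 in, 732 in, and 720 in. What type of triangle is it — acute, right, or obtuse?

Compare the square of the longest side to the sum of squares of the other two: 132² + 720² = 535824 = 732².

right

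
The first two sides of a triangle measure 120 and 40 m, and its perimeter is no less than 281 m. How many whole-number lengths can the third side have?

39

Triangle inequality: 80 < x < 160. Perimeter ≥ 281 gives x ≥ 281 − 120 − 40 = 121.
So 121 ≤ x < 160; integers 121 through 159: 39 values.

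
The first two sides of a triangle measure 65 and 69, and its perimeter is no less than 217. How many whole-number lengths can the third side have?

51

Triangle inequality: 4 < x < 134. Perimeter ≥ 217 gives x ≥ 217 − 65 − 69 = 83.
So 83 ≤ x < 134; integers 83 through 133: 51 values.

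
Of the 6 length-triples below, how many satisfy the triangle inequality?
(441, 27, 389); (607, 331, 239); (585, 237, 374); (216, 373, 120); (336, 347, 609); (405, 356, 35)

2

(27,389,441): 27+389 ≤ 441 → not valid
(239,331,607): 239+331 ≤ 607 → not valid
(237,374,585): 237+374 > 585 → valid
(120,216,373): 120+216 ≤ 373 → not valid
(336,347,609): 336+347 > 609 → valid
(35,356,405): 35+356 ≤ 405 → not valid
2 of the 6 triples form a triangle.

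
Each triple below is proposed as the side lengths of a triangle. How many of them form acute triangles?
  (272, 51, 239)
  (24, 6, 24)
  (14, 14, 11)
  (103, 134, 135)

3

(272,51,239): 51²+239² = 59722 < 73984 = 272² → obtuse
(24,6,24): 6²+24² = 612 > 576 = 24² → acute
(14,14,11): 11²+14² = 317 > 196 = 14² → acute
(103,134,135): 103²+134² = 28565 > 18225 = 135² → acute
3 of the 4 are acute.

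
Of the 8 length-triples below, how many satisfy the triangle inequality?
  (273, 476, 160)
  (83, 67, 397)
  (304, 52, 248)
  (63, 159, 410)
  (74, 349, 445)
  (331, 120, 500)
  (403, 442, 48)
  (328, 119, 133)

1

(160,273,476): 160+273 ≤ 476 → not valid
(67,83,397): 67+83 ≤ 397 → not valid
(52,248,304): 52+248 ≤ 304 → not valid
(63,159,410): 63+159 ≤ 410 → not valid
(74,349,445): 74+349 ≤ 445 → not valid
(120,331,500): 120+331 ≤ 500 → not valid
(48,403,442): 48+403 > 442 → valid
(119,133,328): 119+133 ≤ 328 → not valid
1 of the 8 triples forms a triangle.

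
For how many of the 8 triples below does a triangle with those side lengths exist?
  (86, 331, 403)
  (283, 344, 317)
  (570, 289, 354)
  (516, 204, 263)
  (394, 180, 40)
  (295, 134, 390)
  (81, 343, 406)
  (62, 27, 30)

(86,331,403): 86+331 > 403 → valid
(283,317,344): 283+317 > 344 → valid
(289,354,570): 289+354 > 570 → valid
(204,263,516): 204+263 ≤ 516 → not valid
(40,180,394): 40+180 ≤ 394 → not valid
(134,295,390): 134+295 > 390 → valid
(81,343,406): 81+343 > 406 → valid
(27,30,62): 27+30 ≤ 62 → not valid
5 of the 8 triples form a triangle.

5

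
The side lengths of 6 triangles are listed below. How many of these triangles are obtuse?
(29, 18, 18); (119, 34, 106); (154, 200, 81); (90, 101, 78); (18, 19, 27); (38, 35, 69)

5

(29,18,18): 18²+18² = 648 < 841 = 29² → obtuse
(119,34,106): 34²+106² = 12392 < 14161 = 119² → obtuse
(154,200,81): 81²+154² = 30277 < 40000 = 200² → obtuse
(90,101,78): 78²+90² = 14184 > 10201 = 101² → acute
(18,19,27): 18²+19² = 685 < 729 = 27² → obtuse
(38,35,69): 35²+38² = 2669 < 4761 = 69² → obtuse
5 of the 6 are obtuse.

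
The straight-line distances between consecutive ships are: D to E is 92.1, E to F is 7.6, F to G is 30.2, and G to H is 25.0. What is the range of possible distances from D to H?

The maximum is all hops collinear in one direction: 92.1 + 7.6 + 30.2 + 25.0 = 154.9.
The longest hop is 92.1; the others sum to 62.8. Folding the others back against it leaves at least 92.1 − 62.8 = 29.3.

29.3 ≤ DH ≤ 154.9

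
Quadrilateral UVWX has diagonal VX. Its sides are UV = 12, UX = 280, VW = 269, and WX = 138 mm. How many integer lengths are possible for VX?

23

From triangle UVX: 268 < VX < 292.
From triangle WVX: 131 < VX < 407.
Intersection: 268 < VX < 292, so integers 269 through 291: 23 values.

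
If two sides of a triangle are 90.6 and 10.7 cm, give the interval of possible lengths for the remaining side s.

79.9 < s < 101.3 (cm)

By the triangle inequality, s must be less than 90.6 + 10.7 = 101.3 and greater than |90.6 − 10.7| = 79.9.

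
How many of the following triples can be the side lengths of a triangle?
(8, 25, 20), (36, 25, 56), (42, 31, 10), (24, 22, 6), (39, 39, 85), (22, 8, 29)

4

(8,20,25): 8+20 > 25 → valid
(25,36,56): 25+36 > 56 → valid
(10,31,42): 10+31 ≤ 42 → not valid
(6,22,24): 6+22 > 24 → valid
(39,39,85): 39+39 ≤ 85 → not valid
(8,22,29): 8+22 > 29 → valid
4 of the 6 triples form a triangle.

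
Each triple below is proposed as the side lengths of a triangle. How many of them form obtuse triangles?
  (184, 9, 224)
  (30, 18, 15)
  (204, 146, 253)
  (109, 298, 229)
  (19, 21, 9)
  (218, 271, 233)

3

(184,9,224): 9+184 ≤ 224, not a triangle
(30,18,15): 15²+18² = 549 < 900 = 30² → obtuse
(204,146,253): 146²+204² = 62932 < 64009 = 253² → obtuse
(109,298,229): 109²+229² = 64322 < 88804 = 298² → obtuse
(19,21,9): 9²+19² = 442 > 441 = 21² → acute
(218,271,233): 218²+233² = 101813 > 73441 = 271² → acute
3 of the 6 are obtuse.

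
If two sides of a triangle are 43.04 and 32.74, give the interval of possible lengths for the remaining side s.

By the triangle inequality, s must be less than 43.04 + 32.74 = 75.78 and greater than |43.04 − 32.74| = 10.30.

10.30 < s < 75.78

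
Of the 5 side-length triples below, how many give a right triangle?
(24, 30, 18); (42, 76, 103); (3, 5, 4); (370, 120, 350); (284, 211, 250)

(24,30,18): 18²+24² = 900 = 30² → right
(42,76,103): 42²+76² = 7540 < 10609 = 103² → obtuse
(3,5,4): 3²+4² = 25 = 5² → right
(370,120,350): 120²+350² = 136900 = 370² → right
(284,211,250): 211²+250² = 107021 > 80656 = 284² → acute
3 of the 5 are right.

3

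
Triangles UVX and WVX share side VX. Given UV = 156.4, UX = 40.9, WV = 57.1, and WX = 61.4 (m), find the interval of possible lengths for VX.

115.5 < VX < 118.5

From triangle UVX: |156.4 − 40.9| < VX < 156.4 + 40.9, i.e. 115.5 < VX < 197.3.
From triangle WVX: 4.3 < VX < 118.5.
Both must hold, so VX lies in the intersection.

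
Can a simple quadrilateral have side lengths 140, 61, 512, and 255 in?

No

For a quadrilateral, each side must be shorter than the sum of the others.
Here the longest side is 512, but the remaining 3 sides sum to only 456.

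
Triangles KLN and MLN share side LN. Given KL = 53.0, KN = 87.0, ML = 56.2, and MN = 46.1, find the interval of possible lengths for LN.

From triangle KLN: |53.0 − 87.0| < LN < 53.0 + 87.0, i.e. 34.0 < LN < 140.0.
From triangle MLN: 10.1 < LN < 102.3.
Both must hold, so LN lies in the intersection.

34.0 < LN < 102.3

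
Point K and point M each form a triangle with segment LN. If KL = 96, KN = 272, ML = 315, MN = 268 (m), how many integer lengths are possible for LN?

191

From triangle KLN: 176 < LN < 368.
From triangle MLN: 47 < LN < 583.
Intersection: 176 < LN < 368, so integers 177 through 367: 191 values.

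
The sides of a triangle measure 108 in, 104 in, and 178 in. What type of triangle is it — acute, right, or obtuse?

Compare the square of the longest side to the sum of squares of the other two: 104² + 108² = 22480 < 31684 = 178².

obtuse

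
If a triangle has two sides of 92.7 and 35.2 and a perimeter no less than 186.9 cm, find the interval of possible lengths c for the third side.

59.0 ≤ c < 127.9

Triangle inequality alone gives 57.5 < c < 127.9.
The perimeter condition gives c ≥ 186.9 − 92.7 − 35.2 = 59.0.
Intersecting the two: 59.0 ≤ c < 127.9.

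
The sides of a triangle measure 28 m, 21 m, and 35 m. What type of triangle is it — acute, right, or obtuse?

right

Compare the square of the longest side to the sum of squares of the other two: 21² + 28² = 1225 = 35².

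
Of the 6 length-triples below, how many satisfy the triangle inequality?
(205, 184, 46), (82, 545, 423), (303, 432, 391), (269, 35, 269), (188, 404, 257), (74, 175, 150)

5

(46,184,205): 46+184 > 205 → valid
(82,423,545): 82+423 ≤ 545 → not valid
(303,391,432): 303+391 > 432 → valid
(35,269,269): 35+269 > 269 → valid
(188,257,404): 188+257 > 404 → valid
(74,150,175): 74+150 > 175 → valid
5 of the 6 triples form a triangle.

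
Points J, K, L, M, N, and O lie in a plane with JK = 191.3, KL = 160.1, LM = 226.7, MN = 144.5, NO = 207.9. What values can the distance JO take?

The maximum is all hops collinear in one direction: 191.3 + 160.1 + 226.7 + 144.5 + 207.9 = 930.5.
The longest hop is 226.7; the others sum to 703.8. Since 226.7 ≤ 703.8, the path can fold back on itself completely, so the minimum distance is 0.

0 ≤ JO ≤ 930.5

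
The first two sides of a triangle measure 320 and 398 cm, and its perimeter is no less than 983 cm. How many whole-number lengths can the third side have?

453

Triangle inequality: 78 < x < 718. Perimeter ≥ 983 gives x ≥ 983 − 320 − 398 = 265.
So 265 ≤ x < 718; integers 265 through 717: 453 values.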